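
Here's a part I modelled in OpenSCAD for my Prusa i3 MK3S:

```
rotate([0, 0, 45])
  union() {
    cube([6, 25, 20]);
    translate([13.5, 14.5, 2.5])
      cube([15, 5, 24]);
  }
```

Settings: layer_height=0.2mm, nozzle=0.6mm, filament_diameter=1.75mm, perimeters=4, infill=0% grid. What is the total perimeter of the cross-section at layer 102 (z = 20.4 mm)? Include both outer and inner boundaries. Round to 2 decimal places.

40.00 mm

At z = 20.4 mm: the cube is absent (z outside [0, 20]); the cube at (13.5, 14.5) is present — its section is the full 15×5 rectangle (perimeter 40.00 mm); Taking the union: only the 15×5 cube at (13.5, 14.5) is present, so the union is just that shape — boundary = 40.00 mm; (whole slice rotated 45° about Z — lengths, areas and connectivity unchanged). Overall, the cross-section is a single solid region. Total boundary length (outer) = 40.00 mm.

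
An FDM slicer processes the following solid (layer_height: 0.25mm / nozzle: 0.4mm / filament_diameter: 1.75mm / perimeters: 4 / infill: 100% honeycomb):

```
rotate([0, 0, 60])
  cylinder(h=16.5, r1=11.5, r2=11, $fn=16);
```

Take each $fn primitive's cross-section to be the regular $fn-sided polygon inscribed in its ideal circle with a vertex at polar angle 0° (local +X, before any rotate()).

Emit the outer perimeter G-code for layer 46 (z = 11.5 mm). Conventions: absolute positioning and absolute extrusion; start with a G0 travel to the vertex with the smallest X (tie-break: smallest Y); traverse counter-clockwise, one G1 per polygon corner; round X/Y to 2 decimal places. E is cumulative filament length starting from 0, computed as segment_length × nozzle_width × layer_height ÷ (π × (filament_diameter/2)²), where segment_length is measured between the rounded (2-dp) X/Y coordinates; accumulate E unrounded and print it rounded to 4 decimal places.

At z = 11.5 mm: the cone contributes a regular 16-gon of circumradius 11.152 (interpolated between r1=11.5 and r2=11 at t=0.697); (rotated 60° about Z; rotation is an isometry so areas/perimeters/island counts are preserved). The outline is a single polygon with 16 vertices. Extrusion per mm of travel: 0.4 × 0.25 / (π × 0.875²) = 0.041575. Accumulating E over each segment gives final E = 2.8951.

G0 X-11.06 Y1.46 Z11.50
G1 X-10.77 Y-2.89 E0.1813
G1 X-8.85 Y-6.79 E0.3620
G1 X-5.58 Y-9.66 E0.5429
G1 X-1.46 Y-11.06 E0.7238
G1 X2.89 Y-10.77 E0.9050
G1 X6.79 Y-8.85 E1.0858
G1 X9.66 Y-5.58 E1.2666
G1 X11.06 Y-1.46 E1.4476
G1 X10.77 Y2.89 E1.6288
G1 X8.85 Y6.79 E1.8095
G1 X5.58 Y9.66 E1.9904
G1 X1.46 Y11.06 E2.1713
G1 X-2.89 Y10.77 E2.3526
G1 X-6.79 Y8.85 E2.5333
G1 X-9.66 Y5.58 E2.7142
G1 X-11.06 Y1.46 E2.8951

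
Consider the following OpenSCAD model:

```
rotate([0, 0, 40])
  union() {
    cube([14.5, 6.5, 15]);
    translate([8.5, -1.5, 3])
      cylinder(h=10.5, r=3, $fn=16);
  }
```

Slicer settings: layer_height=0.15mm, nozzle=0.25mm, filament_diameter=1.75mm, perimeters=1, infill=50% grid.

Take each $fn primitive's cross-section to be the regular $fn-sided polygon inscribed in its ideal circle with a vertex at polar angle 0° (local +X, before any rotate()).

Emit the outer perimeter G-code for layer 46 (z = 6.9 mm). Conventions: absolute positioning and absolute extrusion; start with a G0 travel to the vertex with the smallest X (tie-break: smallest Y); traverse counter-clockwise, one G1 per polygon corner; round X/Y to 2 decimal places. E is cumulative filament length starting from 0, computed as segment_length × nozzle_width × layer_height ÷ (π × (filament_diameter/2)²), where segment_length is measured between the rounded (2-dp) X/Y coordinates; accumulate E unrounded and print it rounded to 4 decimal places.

At z = 6.9 mm: the 14.5×6.5 cube contributes its full rectangle; the r=3 cylinder at (8.5, -1.5) gives a regular 16-gon of circumradius 3 (constant along its height); Combining (union): the regions partially overlap (shared area 5.28 mm²), so overlapping operands fuse into one piece — 1 connected region; (rotated 40° about Z; rotation is an isometry so areas/perimeters/island counts are preserved). The outline is a single polygon with 17 vertices. Extrusion per mm of travel: 0.25 × 0.15 / (π × 0.875²) = 0.015591. Accumulating E over each segment gives final E = 0.7716.

G0 X-4.18 Y4.98 Z6.90
G1 X0.00 Y0.00 E0.1014
G1 X4.57 Y3.83 E0.1943
G1 X4.61 Y3.41 E0.2009
G1 X5.18 Y2.39 E0.2191
G1 X6.09 Y1.65 E0.2374
G1 X7.21 Y1.33 E0.2556
G1 X8.38 Y1.45 E0.2739
G1 X9.40 Y2.02 E0.2921
G1 X10.14 Y2.93 E0.3104
G1 X10.46 Y4.05 E0.3286
G1 X10.34 Y5.22 E0.3469
G1 X9.77 Y6.24 E0.3651
G1 X8.86 Y6.98 E0.3834
G1 X8.45 Y7.09 E0.3900
G1 X11.11 Y9.32 E0.4441
G1 X6.93 Y14.30 E0.5455
G1 X-4.18 Y4.98 E0.7716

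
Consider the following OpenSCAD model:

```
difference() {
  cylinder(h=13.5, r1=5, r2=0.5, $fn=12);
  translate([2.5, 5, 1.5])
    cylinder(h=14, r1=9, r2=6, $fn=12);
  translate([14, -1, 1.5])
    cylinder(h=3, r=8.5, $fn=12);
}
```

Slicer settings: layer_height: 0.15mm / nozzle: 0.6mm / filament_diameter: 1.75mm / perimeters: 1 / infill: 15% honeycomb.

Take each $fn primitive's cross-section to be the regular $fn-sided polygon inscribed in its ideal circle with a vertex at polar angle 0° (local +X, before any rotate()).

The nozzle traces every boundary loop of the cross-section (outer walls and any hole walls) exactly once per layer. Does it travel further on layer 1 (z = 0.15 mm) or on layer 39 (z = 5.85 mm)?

Layer 1 (z = 0.15): the cone (r1=5→r2=0.5) has section circumradius 4.950 here — a regular 12-gon (perimeter = 2·12·4.950·sin(180°/12) = 30.75 mm); the cone at (2.5, 5) is absent (z outside [1.5, 15.5]); the cylinder at (14, -1) is not intersected at this z (z outside [1.5, 4.5]); Taking the first minus the rest: none of the subtracted shapes is present at this height, so the cone is unchanged — boundary = 30.75 mm. So its perimeter = 30.75 mm. Layer 39 (z = 5.85): the cone: at t=0.433 of its height the radius interpolates to r₁+(r₂−r₁)t = 3.050, giving a regular 12-gon of that circumradius (perimeter = 2·12·3.050·sin(180°/12) = 18.95 mm); the cone at (2.5, 5): at t=0.311 of its height the radius interpolates to r₁+(r₂−r₁)t = 8.068, giving a regular 12-gon of that circumradius (perimeter = 2·12·8.068·sin(180°/12) = 50.11 mm); the cylinder at (14, -1) is not intersected at this z (z outside [1.5, 4.5]); After the difference (first − rest): starting from the cone, the cone at (2.5, 5) partially overlaps it — only the 25.72 mm² overlap (of its 195.27 mm²) is removed, clipping the outline — boundary = 10.08 mm. So its perimeter = 10.08 mm. Layer 1 is larger (30.75 vs 10.08 mm).

layer 1 (z = 0.15 mm)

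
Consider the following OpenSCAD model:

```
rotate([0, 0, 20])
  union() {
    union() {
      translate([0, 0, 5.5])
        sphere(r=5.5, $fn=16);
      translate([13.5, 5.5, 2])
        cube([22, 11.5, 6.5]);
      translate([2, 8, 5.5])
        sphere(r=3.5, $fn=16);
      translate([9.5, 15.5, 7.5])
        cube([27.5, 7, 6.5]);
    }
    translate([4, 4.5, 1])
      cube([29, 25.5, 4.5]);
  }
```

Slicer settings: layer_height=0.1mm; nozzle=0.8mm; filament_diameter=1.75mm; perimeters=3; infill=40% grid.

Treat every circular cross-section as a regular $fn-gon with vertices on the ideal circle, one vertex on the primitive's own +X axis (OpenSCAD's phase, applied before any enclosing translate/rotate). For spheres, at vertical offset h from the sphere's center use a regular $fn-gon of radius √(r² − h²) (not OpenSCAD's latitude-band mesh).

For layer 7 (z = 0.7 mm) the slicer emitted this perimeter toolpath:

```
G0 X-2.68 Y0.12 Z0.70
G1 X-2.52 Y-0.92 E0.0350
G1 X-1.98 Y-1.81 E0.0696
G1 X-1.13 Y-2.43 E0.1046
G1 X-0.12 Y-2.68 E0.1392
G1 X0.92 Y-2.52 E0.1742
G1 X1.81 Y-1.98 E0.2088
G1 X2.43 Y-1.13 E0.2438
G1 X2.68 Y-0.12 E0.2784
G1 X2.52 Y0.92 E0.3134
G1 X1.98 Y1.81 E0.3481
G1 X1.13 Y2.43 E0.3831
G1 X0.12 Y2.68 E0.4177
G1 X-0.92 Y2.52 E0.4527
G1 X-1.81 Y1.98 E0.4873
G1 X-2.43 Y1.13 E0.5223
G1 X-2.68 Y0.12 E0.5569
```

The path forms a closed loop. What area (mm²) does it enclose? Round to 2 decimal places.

22.02 mm²

Apply the shoelace formula to the sequence of (X, Y) vertices; enclosed area = 22.02 mm².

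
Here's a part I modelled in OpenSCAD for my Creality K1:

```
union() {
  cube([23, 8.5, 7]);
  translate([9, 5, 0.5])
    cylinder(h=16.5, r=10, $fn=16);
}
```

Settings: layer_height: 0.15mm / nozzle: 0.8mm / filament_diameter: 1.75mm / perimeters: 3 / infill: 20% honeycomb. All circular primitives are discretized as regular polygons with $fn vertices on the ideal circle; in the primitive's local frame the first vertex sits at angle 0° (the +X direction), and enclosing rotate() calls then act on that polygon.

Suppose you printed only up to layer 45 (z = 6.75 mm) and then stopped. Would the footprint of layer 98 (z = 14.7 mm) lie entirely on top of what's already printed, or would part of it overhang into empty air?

Compare the two slices. At z = 6.75: the cube is present — its section is the full 23×8.5 rectangle (area 195.50 mm²); the cylinder at (9, 5): section is a regular 16-gon, circumradius r=10 (area = (16/2)·10.000²·sin(360°/16) = 306.15 mm²); Merging all regions: the regions partially overlap — summed areas 501.65 mm² minus the doubly-counted overlap 157.25 mm² gives 344.40 mm² — area = 344.40 mm². At z = 14.7: the cube is not intersected at this z (z outside [0, 7]); the r=10 cylinder at (9, 5) contributes a regular 16-gon of circumradius 10 (area = (16/2)·10.000²·sin(360°/16) = 306.15 mm²); Taking the union: only the r=10 cylinder at (9, 5) is present, so the union is just that shape — area = 306.15 mm². Checking containment: the cross-section at z = 14.7 is a subset of the cross-section at z = 6.75.

entirely on top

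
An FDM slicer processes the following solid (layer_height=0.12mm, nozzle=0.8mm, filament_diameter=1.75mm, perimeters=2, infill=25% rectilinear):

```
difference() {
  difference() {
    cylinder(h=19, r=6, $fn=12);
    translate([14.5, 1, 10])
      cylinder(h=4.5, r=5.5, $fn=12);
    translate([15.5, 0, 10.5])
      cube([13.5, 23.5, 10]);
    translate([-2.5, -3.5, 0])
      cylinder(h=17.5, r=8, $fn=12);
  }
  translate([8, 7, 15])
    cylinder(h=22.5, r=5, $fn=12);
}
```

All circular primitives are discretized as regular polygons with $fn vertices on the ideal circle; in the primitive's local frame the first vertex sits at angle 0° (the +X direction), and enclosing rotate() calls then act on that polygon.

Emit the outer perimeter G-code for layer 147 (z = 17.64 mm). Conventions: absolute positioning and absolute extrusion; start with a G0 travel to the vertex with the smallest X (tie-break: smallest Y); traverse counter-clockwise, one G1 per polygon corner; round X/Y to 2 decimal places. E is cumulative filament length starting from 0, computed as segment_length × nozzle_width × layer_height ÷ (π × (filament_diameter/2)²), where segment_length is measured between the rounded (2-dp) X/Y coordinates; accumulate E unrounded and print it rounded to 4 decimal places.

G0 X-6.00 Y0.00 Z17.64
G1 X-5.20 Y-3.00 E0.1239
G1 X-3.00 Y-5.20 E0.2481
G1 X0.00 Y-6.00 E0.3720
G1 X3.00 Y-5.20 E0.4959
G1 X5.20 Y-3.00 E0.6201
G1 X6.00 Y0.00 E0.7440
G1 X5.21 Y2.96 E0.8663
G1 X3.67 Y4.50 E0.9532
G1 X3.66 Y4.54 E0.9549
G1 X3.00 Y5.20 E0.9921
G1 X0.00 Y6.00 E1.1161
G1 X-3.00 Y5.20 E1.2400
G1 X-5.20 Y3.00 E1.3642
G1 X-6.00 Y0.00 E1.4881

At z = 17.64 mm: the cylinder: section is a regular 12-gon, circumradius r=6; the cylinder at (14.5, 1) does not reach this height (z outside [10, 14.5]); the cube at (15.5, 0) (footprint 13.5×23.5) is included at this height; the cylinder at (-2.5, -3.5) is absent (z outside [0, 17.5]); After the difference (first − rest): starting from the r=6 cylinder, the 13.5×23.5 cube at (15.5, 0) misses the remaining region (no effect) — 1 connected region; the r=5 cylinder at (8, 7) gives a regular 12-gon of circumradius 5 (constant along its height); Taking the first minus the rest: starting from the result so far, the r=5 cylinder at (8, 7) partially overlaps it — only the 0.04 mm² overlap (of its 75.00 mm²) is removed, clipping the outline — 1 connected region. The outline is a single polygon with 14 vertices. Extrusion per mm of travel: 0.8 × 0.12 / (π × 0.875²) = 0.039912. Accumulating E over each segment gives final E = 1.4881.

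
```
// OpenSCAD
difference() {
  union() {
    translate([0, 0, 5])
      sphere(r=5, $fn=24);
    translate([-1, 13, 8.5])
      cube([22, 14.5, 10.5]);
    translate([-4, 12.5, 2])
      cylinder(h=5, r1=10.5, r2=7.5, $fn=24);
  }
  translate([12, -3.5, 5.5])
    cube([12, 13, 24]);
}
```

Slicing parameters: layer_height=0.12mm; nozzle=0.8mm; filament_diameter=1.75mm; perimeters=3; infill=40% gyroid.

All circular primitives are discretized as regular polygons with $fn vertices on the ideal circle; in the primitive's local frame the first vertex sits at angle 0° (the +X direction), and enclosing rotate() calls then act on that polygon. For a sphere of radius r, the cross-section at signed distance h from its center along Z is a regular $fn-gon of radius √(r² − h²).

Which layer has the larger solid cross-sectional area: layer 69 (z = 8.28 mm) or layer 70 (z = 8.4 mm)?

layer 69 (z = 8.28 mm)

Layer 69 (z = 8.28): the sphere: section is a regular 24-gon, circumradius = √(r²−h²) = √(5²−3.28²) = 3.774 (area = (24/2)·3.774²·sin(360°/24) = 44.23 mm²); the cube at (-1, 13) is not intersected at this z (z outside [8.5, 19]); the cone at (-4, 12.5) does not reach this height (z outside [2, 7]); Taking the union: only the r=5 sphere is present, so the union is just that shape — area = 44.23 mm²; the 12×13 cube at (12, -3.5) contributes its full rectangle (area 156.00 mm²); Taking the first minus the rest: starting from that combined region (44.23 mm²), the 12×13 cube at (12, -3.5) misses the remaining region (no effect) — area = 44.23 mm². So its area = 44.23 mm². Layer 70 (z = 8.4): the sphere: section is a regular 24-gon, circumradius = √(r²−h²) = √(5²−3.4²) = 3.666 (area = (24/2)·3.666²·sin(360°/24) = 41.74 mm²); the cube at (-1, 13) does not reach this height (z outside [8.5, 19]); the cone at (-4, 12.5) does not reach this height (z outside [2, 7]); Taking the union: only the r=5 sphere is present, so the union is just that shape — area = 41.74 mm²; the 12×13 cube at (12, -3.5) contributes its full rectangle (area 156.00 mm²); Taking the first minus the rest: starting from the result so far (41.74 mm²), the 12×13 cube at (12, -3.5) misses the remaining region (no effect) — area = 41.74 mm². So its area = 41.74 mm². Layer 69 is larger (44.23 vs 41.74 mm²).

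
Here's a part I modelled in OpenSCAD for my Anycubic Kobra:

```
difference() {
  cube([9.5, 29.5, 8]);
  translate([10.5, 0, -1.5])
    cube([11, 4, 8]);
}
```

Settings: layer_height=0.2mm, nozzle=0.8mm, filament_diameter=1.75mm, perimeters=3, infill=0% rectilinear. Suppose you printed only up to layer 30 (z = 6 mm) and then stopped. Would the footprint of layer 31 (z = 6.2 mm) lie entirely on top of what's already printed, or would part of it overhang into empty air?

Compare the two slices. At z = 6: the cube (footprint 9.5×29.5) is included at this height (area 280.25 mm²); the 11×4 cube at (10.5, 0) contributes its full rectangle (area 44.00 mm²); After the difference (first − rest): starting from the 9.5×29.5 cube (280.25 mm²), the 11×4 cube at (10.5, 0) misses the remaining region (no effect) — area = 280.25 mm². At z = 6.2: the 9.5×29.5 cube contributes its full rectangle (area 280.25 mm²); the cube at (10.5, 0) is present — its section is the full 11×4 rectangle (area 44.00 mm²); Subtracting the remaining from the first: starting from the 9.5×29.5 cube (280.25 mm²), the 11×4 cube at (10.5, 0) misses the remaining region (no effect) — area = 280.25 mm². Checking containment: the cross-section at z = 6.2 is a subset of the cross-section at z = 6.

entirely on top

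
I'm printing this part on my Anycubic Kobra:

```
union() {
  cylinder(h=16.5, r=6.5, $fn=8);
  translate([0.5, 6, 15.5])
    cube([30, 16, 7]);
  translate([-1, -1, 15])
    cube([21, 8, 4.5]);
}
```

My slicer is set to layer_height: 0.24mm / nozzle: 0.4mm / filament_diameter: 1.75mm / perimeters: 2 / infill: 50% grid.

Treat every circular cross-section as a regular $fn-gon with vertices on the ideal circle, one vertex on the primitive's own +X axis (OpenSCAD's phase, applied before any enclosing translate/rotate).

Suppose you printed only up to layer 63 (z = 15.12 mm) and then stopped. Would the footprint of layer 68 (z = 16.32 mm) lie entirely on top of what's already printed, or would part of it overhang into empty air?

Compare the two slices. At z = 15.12: the r=6.5 cylinder contributes a regular 8-gon of circumradius 6.5 (area = (8/2)·6.500²·sin(360°/8) = 119.50 mm²); the cube at (0.5, 6) is not intersected at this z (z outside [15.5, 22.5]); the cube at (-1, -1) (footprint 21×8) is included at this height (area 168.00 mm²); Merging all regions: the regions partially overlap — summed areas 287.50 mm² minus the doubly-counted overlap 43.46 mm² gives 244.04 mm² — area = 244.04 mm². At z = 16.32: the r=6.5 cylinder gives a regular 8-gon of circumradius 6.5 (constant along its height) (area = (8/2)·6.500²·sin(360°/8) = 119.50 mm²); the cube at (0.5, 6) is present — its section is the full 30×16 rectangle (area 480.00 mm²); the cube at (-1, -1) is present — its section is the full 21×8 rectangle (area 168.00 mm²); Merging all regions: the regions partially overlap — summed areas 767.50 mm² minus the doubly-counted overlap 62.96 mm² gives 704.54 mm² — area = 704.54 mm². Checking containment: at z = 16.32 the cross-section extends beyond the z = 15.12 cross-section by about 460.50 mm².

part overhangs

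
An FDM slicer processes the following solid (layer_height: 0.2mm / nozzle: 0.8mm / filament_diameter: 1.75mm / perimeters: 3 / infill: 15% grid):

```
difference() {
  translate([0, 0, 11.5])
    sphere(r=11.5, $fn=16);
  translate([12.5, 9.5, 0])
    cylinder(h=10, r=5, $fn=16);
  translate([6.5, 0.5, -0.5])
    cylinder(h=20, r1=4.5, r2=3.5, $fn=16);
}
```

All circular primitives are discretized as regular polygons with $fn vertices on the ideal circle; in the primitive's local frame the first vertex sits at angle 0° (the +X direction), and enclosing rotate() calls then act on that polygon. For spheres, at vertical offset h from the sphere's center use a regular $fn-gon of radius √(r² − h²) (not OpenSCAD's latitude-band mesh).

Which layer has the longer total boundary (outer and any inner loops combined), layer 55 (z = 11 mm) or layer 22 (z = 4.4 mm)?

Layer 55 (z = 11): the r=11.5 sphere contributes a regular 16-gon of circumradius √(11.5²−0.5²) = 11.489 (perimeter = 2·16·11.489·sin(180°/16) = 71.73 mm); the cylinder at (12.5, 9.5) is not intersected at this z (z outside [0, 10]); the cone at (6.5, 0.5): at t=0.575 of its height the radius interpolates to r₁+(r₂−r₁)t = 3.925, giving a regular 16-gon of that circumradius (perimeter = 2·16·3.925·sin(180°/16) = 24.50 mm); Taking the first minus the rest: starting from the r=11.5 sphere, the cone at (6.5, 0.5) lies wholly inside it (removes its full 47.16 mm² and its 24.50 mm outline becomes a hole wall) — boundary (outer + 1 inner loop) = 96.23 mm. So its perimeter = 96.23 mm. Layer 22 (z = 4.4): the r=11.5 sphere contributes a regular 16-gon of circumradius √(11.5²−7.1²) = 9.047 (perimeter = 2·16·9.047·sin(180°/16) = 56.48 mm); the cylinder at (12.5, 9.5): section is a regular 16-gon, circumradius r=5 (perimeter = 2·16·5.000·sin(180°/16) = 31.21 mm); the cone at (6.5, 0.5) (r1=4.5→r2=3.5) has section circumradius 4.255 here — a regular 16-gon (perimeter = 2·16·4.255·sin(180°/16) = 26.56 mm); Taking the first minus the rest: starting from the r=11.5 sphere, the r=5 cylinder at (12.5, 9.5) misses the remaining region (no effect); the cone at (6.5, 0.5) partially overlaps it — only the 44.88 mm² overlap (of its 55.43 mm²) is removed, clipping the outline — boundary = 64.79 mm. So its perimeter = 64.79 mm. Layer 55 is larger (96.23 vs 64.79 mm).

layer 55 (z = 11 mm)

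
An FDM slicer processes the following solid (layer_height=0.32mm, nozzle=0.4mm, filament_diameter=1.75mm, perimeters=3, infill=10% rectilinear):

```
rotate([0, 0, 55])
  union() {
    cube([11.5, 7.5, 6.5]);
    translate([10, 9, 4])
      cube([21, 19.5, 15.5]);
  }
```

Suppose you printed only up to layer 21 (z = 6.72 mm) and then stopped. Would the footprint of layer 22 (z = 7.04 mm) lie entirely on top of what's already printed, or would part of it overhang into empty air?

entirely on top

Compare the two slices. At z = 6.72: the cube does not reach this height (z outside [0, 6.5]); the cube at (10, 9) (footprint 21×19.5) is included at this height (area 409.50 mm²); Taking the union: only the 21×19.5 cube at (10, 9) is present, so the union is just that shape — area = 409.50 mm²; (rotated 55° about Z; rotation is an isometry so areas/perimeters/island counts are preserved). At z = 7.04: the cube is absent (z outside [0, 6.5]); the cube at (10, 9) (footprint 21×19.5) is included at this height (area 409.50 mm²); Taking the union: only the 21×19.5 cube at (10, 9) is present, so the union is just that shape — area = 409.50 mm²; (whole slice rotated 55° about Z — lengths, areas and connectivity unchanged). Checking containment: the cross-section at z = 7.04 is a subset of the cross-section at z = 6.72.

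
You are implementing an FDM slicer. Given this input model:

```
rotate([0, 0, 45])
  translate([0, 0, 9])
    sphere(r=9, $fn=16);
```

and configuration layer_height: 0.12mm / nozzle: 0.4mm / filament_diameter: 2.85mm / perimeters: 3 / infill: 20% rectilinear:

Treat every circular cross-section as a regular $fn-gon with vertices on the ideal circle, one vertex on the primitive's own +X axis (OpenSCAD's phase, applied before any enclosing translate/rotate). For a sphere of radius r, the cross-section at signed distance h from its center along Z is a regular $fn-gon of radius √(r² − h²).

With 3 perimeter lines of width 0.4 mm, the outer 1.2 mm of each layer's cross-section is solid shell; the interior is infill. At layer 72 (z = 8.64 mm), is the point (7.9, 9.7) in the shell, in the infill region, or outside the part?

At z = 8.64 mm: the sphere: section is a regular 16-gon, circumradius = √(r²−h²) = √(9²−0.36²) = 8.993; (whole slice rotated 45° about Z — lengths, areas and connectivity unchanged). Overall, the cross-section is a single solid region. Undo the 45° rotation: the query point maps to (12.445, 1.273) in the un-rotated model frame. The nearest boundary edge runs (8.99, 0.00)→(8.31, 3.44); distance from the point to it = 3.63 mm. The point is not inside any of the regions above, so it lies outside the cross-section (3.63 mm from the nearest boundary).

outside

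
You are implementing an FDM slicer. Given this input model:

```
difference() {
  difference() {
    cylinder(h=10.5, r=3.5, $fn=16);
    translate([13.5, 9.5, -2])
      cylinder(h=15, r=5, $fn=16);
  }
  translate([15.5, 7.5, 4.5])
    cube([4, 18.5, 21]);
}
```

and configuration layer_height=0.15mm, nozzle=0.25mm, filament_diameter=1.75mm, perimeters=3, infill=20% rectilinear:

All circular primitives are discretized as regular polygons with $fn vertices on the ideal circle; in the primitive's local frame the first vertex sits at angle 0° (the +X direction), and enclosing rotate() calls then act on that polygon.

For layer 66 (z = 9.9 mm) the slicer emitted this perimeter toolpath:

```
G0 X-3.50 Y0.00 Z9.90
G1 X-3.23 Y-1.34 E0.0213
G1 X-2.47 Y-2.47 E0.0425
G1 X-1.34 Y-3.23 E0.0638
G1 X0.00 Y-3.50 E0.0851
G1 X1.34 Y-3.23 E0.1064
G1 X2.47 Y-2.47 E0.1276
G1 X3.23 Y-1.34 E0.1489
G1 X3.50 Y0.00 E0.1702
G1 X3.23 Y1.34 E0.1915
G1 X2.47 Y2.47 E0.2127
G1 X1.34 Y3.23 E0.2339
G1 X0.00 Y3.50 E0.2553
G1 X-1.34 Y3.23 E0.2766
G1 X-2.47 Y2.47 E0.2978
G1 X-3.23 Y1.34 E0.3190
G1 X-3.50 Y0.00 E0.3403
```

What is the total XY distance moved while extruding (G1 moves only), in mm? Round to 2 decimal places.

Sum the Euclidean lengths of each G1 segment: total = 21.83 mm.

21.83 mm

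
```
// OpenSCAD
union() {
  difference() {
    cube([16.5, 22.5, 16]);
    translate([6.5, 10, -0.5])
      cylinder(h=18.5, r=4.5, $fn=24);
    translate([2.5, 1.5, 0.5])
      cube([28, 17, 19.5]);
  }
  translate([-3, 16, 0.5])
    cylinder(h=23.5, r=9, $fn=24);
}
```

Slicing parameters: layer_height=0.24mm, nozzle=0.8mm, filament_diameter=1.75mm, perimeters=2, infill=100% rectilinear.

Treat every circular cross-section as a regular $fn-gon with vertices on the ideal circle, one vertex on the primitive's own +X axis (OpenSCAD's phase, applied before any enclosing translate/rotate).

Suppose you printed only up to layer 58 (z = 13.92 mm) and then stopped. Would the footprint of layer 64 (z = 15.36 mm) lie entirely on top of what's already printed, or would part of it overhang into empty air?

entirely on top

Compare the two slices. At z = 13.92: the cube (footprint 16.5×22.5) is included at this height (area 371.25 mm²); the cylinder at (6.5, 10): section is a regular 24-gon, circumradius r=4.5 (area = (24/2)·4.500²·sin(360°/24) = 62.89 mm²); the cube at (2.5, 1.5) (footprint 28×17) is included at this height (area 476.00 mm²); Subtracting the remaining from the first: starting from the 16.5×22.5 cube (371.25 mm²), the r=4.5 cylinder at (6.5, 10) lies wholly inside it (removes its full 62.89 mm² and its 28.19 mm outline becomes a hole wall); the 28×17 cube at (2.5, 1.5) partially overlaps it — only the 176.38 mm² overlap (of its 476.00 mm²) is removed, clipping the outline — area = 131.97 mm²; the r=9 cylinder at (-3, 16) contributes a regular 24-gon of circumradius 9 (area = (24/2)·9.000²·sin(360°/24) = 251.57 mm²); Merging all regions: the regions partially overlap — summed areas 383.55 mm² minus the doubly-counted overlap 43.16 mm² gives 340.39 mm² — area = 340.39 mm². At z = 15.36: the cube is present — its section is the full 16.5×22.5 rectangle (area 371.25 mm²); the r=4.5 cylinder at (6.5, 10) contributes a regular 24-gon of circumradius 4.5 (area = (24/2)·4.500²·sin(360°/24) = 62.89 mm²); the cube at (2.5, 1.5) is present — its section is the full 28×17 rectangle (area 476.00 mm²); After the difference (first − rest): starting from the 16.5×22.5 cube (371.25 mm²), the r=4.5 cylinder at (6.5, 10) lies wholly inside it (removes its full 62.89 mm² and its 28.19 mm outline becomes a hole wall); the 28×17 cube at (2.5, 1.5) partially overlaps it — only the 176.38 mm² overlap (of its 476.00 mm²) is removed, clipping the outline — area = 131.97 mm²; the r=9 cylinder at (-3, 16) gives a regular 24-gon of circumradius 9 (constant along its height) (area = (24/2)·9.000²·sin(360°/24) = 251.57 mm²); Merging all regions: the regions partially overlap — summed areas 383.55 mm² minus the doubly-counted overlap 43.16 mm² gives 340.39 mm² — area = 340.39 mm². Checking containment: the cross-section at z = 15.36 is a subset of the cross-section at z = 13.92.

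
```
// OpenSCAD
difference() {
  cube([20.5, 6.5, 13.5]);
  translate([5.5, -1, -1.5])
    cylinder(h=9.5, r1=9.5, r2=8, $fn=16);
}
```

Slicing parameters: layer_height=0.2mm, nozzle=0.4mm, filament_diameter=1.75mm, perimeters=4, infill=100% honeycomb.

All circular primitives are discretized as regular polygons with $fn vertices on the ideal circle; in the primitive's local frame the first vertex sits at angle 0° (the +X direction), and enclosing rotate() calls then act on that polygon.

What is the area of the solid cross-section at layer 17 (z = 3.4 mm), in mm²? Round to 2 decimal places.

51.65 mm²

At z = 3.4 mm: the 20.5×6.5 cube contributes its full rectangle (area 133.25 mm²); the cone at (5.5, -1) (r1=9.5→r2=8) has section circumradius 8.726 here — a regular 16-gon (area = (16/2)·8.726²·sin(360°/16) = 233.13 mm²); Taking the first minus the rest: starting from the 20.5×6.5 cube (133.25 mm²), the cone at (5.5, -1) partially overlaps it — only the 81.60 mm² overlap (of its 233.13 mm²) is removed, clipping the outline — area = 51.65 mm². Overall, the cross-section has 2 separate islands. Net area = 51.65 mm².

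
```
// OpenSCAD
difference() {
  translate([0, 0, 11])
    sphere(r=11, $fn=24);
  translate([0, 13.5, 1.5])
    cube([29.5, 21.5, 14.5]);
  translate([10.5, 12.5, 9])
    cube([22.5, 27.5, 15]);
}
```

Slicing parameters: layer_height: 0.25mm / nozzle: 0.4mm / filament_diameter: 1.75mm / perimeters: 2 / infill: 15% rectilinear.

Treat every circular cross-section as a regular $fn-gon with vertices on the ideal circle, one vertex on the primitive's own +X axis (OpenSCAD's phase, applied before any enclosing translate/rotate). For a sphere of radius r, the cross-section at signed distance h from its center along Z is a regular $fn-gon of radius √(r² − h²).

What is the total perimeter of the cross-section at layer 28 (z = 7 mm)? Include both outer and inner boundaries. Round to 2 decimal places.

At z = 7 mm: the r=11 sphere slices to a regular 24-gon of circumradius 10.247 (√(r²−h²) with h=4 from center) (perimeter = 2·24·10.247·sin(180°/24) = 64.20 mm); the cube at (0, 13.5) is present — its section is the full 29.5×21.5 rectangle (perimeter 102.00 mm); the cube at (10.5, 12.5) does not reach this height (z outside [9, 24]); Taking the first minus the rest: starting from the r=11 sphere, the 29.5×21.5 cube at (0, 13.5) misses the remaining region (no effect) — boundary = 64.20 mm. Overall, the cross-section is a single solid region. Total boundary length (outer) = 64.20 mm.

64.20 mm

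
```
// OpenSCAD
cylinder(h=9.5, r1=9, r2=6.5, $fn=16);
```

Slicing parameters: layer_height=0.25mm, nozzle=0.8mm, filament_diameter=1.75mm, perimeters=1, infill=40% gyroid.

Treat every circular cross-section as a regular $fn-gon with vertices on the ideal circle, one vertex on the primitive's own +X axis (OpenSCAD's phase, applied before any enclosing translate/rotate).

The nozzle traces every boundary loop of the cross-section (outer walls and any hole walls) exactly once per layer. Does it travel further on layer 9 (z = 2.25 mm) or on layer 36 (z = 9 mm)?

Layer 9 (z = 2.25): the cone contributes a regular 16-gon of circumradius 8.408 (interpolated between r1=9 and r2=6.5 at t=0.237) (perimeter = 2·16·8.408·sin(180°/16) = 52.49 mm). So its perimeter = 52.49 mm. Layer 36 (z = 9): the cone contributes a regular 16-gon of circumradius 6.632 (interpolated between r1=9 and r2=6.5 at t=0.947) (perimeter = 2·16·6.632·sin(180°/16) = 41.40 mm). So its perimeter = 41.40 mm. Layer 9 is larger (52.49 vs 41.40 mm).

layer 9 (z = 2.25 mm)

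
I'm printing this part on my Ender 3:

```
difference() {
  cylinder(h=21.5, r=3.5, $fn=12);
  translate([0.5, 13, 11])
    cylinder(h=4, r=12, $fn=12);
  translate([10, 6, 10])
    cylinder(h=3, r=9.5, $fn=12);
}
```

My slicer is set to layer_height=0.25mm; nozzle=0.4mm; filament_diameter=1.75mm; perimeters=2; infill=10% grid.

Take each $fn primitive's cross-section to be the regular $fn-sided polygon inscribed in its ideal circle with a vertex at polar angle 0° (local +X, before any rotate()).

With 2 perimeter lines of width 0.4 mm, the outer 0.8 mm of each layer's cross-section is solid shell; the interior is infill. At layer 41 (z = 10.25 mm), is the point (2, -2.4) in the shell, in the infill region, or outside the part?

At z = 10.25 mm: the r=3.5 cylinder gives a regular 12-gon of circumradius 3.5 (constant along its height); the cylinder at (0.5, 13) is absent (z outside [11, 15]); the r=9.5 cylinder at (10, 6) gives a regular 12-gon of circumradius 9.5 (constant along its height); Taking the first minus the rest: starting from the r=3.5 cylinder, the r=9.5 cylinder at (10, 6) partially overlaps it — only the 3.17 mm² overlap (of its 270.75 mm²) is removed, clipping the outline — 1 connected region. Overall, the cross-section is a single solid region. The nearest boundary edge runs (3.03, -1.75)→(1.75, -3.03); distance from the point to it = 0.27 mm. The point is inside the cross-section, 0.27 mm from the nearest boundary — within the 0.8 mm shell band (2 × 0.4).

shell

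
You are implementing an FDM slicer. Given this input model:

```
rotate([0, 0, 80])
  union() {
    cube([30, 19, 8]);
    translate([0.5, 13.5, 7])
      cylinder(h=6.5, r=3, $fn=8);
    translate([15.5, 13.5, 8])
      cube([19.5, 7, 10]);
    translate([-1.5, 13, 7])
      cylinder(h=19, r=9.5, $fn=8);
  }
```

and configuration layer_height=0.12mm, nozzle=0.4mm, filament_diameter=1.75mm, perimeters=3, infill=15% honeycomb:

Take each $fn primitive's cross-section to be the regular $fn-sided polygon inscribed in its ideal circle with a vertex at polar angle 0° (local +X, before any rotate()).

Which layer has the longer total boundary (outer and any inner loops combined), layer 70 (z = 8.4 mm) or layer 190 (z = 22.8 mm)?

layer 70 (z = 8.4 mm)

Layer 70 (z = 8.4): the cube is absent (z outside [0, 8]); the r=3 cylinder at (0.5, 13.5) gives a regular 8-gon of circumradius 3 (constant along its height) (perimeter = 2·8·3.000·sin(180°/8) = 18.37 mm); the 19.5×7 cube at (15.5, 13.5) contributes its full rectangle (perimeter 53.00 mm); the r=9.5 cylinder at (-1.5, 13) gives a regular 8-gon of circumradius 9.5 (constant along its height) (perimeter = 2·8·9.500·sin(180°/8) = 58.17 mm); Taking the union: the regions partially overlap (shared area 25.46 mm²), so the edge portions inside another operand are dropped and the merged outline is re-measured after clipping — boundary = 111.17 mm; (whole slice rotated 80° about Z — lengths, areas and connectivity unchanged). So its perimeter = 111.17 mm. Layer 190 (z = 22.8): the cube is absent (z outside [0, 8]); the cylinder at (0.5, 13.5) does not reach this height (z outside [7, 13.5]); the cube at (15.5, 13.5) is absent (z outside [8, 18]); the r=9.5 cylinder at (-1.5, 13) gives a regular 8-gon of circumradius 9.5 (constant along its height) (perimeter = 2·8·9.500·sin(180°/8) = 58.17 mm); Combining (union): only the r=9.5 cylinder at (-1.5, 13) is present, so the union is just that shape — boundary = 58.17 mm; (whole slice rotated 80° about Z — lengths, areas and connectivity unchanged). So its perimeter = 58.17 mm. Layer 70 is larger (111.17 vs 58.17 mm).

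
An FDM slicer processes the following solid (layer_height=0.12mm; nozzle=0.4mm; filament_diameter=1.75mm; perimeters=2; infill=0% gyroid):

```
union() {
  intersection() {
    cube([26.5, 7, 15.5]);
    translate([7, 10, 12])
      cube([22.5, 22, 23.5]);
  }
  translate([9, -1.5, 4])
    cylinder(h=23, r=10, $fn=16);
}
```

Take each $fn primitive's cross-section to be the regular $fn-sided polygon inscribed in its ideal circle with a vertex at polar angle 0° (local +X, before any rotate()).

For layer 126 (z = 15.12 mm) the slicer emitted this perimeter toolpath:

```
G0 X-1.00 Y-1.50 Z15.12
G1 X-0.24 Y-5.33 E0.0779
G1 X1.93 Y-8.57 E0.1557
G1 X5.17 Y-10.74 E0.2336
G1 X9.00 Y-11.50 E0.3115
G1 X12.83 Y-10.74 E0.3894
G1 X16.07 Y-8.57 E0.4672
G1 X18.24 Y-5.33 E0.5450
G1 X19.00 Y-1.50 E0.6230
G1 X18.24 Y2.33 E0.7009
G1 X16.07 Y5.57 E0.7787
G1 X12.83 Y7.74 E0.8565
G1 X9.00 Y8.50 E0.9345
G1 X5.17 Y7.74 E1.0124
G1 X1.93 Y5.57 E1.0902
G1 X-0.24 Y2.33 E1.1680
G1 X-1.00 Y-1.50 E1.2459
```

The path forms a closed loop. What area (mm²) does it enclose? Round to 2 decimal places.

306.19 mm²

Apply the shoelace formula to the sequence of (X, Y) vertices; enclosed area = 306.19 mm².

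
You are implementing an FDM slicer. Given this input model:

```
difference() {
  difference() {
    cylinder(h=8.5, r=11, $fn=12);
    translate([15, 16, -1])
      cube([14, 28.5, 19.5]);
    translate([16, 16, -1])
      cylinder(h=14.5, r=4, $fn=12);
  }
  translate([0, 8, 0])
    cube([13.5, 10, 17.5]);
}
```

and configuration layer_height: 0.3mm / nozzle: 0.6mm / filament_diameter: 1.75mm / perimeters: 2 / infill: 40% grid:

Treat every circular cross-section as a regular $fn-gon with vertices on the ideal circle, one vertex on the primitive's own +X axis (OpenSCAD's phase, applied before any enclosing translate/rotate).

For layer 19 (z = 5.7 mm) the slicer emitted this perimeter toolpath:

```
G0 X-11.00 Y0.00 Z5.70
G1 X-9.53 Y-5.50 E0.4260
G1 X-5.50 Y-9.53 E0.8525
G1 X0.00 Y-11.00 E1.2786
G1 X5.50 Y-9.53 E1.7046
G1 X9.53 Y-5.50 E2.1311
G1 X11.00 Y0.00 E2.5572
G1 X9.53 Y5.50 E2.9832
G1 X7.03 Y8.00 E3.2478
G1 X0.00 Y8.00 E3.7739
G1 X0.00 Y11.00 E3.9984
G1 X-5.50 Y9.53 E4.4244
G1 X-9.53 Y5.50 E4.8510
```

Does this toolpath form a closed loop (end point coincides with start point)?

Start point (G0): (-11.00, 0.00). End point (last G1): the path does not return to the start — open.

no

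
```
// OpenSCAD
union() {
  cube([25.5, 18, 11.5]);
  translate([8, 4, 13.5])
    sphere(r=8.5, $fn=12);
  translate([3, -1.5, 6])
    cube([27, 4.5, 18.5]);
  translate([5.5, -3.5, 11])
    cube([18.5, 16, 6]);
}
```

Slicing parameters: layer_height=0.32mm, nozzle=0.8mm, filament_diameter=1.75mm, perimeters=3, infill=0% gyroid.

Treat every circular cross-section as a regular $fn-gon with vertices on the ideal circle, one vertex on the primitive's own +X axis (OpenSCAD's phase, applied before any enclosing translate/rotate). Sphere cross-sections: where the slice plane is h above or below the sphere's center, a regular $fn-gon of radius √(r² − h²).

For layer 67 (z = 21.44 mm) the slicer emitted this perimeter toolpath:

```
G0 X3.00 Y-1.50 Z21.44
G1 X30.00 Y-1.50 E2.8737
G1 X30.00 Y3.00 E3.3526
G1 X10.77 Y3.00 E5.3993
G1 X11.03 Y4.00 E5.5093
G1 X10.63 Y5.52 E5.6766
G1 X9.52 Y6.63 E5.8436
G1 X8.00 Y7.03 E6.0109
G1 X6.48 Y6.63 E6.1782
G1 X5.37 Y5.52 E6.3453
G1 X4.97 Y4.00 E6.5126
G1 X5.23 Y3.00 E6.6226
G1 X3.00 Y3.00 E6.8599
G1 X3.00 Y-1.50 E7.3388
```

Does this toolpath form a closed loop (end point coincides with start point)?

Start point (G0): (3.00, -1.50). End point (last G1): the path returns to the start — closed.

yes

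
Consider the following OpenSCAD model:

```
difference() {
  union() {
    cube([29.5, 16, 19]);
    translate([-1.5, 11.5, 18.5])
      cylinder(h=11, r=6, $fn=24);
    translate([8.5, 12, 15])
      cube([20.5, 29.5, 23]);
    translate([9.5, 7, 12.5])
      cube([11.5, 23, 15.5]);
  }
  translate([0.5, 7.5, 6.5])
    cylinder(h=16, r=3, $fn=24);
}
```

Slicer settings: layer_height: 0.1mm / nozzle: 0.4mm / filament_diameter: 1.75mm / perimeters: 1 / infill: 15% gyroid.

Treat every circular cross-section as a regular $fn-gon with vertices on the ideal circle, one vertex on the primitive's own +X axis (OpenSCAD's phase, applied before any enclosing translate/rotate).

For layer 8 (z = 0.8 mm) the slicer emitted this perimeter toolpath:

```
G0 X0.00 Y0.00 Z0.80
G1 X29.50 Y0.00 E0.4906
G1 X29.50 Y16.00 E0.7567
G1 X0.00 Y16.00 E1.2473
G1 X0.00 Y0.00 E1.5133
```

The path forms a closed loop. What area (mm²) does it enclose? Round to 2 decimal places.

472.00 mm²

Apply the shoelace formula to the sequence of (X, Y) vertices; enclosed area = 472.00 mm².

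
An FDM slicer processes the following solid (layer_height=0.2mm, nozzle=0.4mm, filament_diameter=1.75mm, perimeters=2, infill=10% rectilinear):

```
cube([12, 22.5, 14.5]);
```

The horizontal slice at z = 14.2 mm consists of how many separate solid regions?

At z = 14.2 mm: the 12×22.5 cube contributes its full rectangle. The result has 1 disconnected region.

1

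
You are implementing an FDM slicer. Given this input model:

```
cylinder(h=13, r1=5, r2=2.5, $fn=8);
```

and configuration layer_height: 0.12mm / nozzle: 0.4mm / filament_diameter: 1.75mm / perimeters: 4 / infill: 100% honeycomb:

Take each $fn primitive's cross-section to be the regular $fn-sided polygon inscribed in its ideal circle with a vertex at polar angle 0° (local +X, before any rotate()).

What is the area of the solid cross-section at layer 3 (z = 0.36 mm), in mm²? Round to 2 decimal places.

At z = 0.36 mm: the cone: at t=0.028 of its height the radius interpolates to r₁+(r₂−r₁)t = 4.931, giving a regular 8-gon of that circumradius (area = (8/2)·4.931²·sin(360°/8) = 68.77 mm²). Overall, the cross-section is a single solid region. Net area = 68.77 mm².

68.77 mm²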